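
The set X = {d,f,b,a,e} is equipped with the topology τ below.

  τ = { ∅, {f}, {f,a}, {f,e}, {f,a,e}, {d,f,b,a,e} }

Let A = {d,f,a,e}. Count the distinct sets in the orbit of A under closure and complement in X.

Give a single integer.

complement {b}; its interior ∅; cl(A) = X∖∅ = {d,f,b,a,e}
With k = closure, c = complement:
  1. A     = {d,f,a,e}
  2. kA    = {d,f,b,a,e}
  3. cA    = {b}
  4. ckA   = ∅
  5. kcA   = {d,b}
  6. ckcA  = {f,a,e}
k, c of each give nothing new

6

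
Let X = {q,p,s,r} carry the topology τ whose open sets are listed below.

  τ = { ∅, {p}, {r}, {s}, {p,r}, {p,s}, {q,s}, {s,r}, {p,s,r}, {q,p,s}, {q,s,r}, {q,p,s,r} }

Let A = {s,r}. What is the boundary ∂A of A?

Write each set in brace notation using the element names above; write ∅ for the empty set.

interior: largest open inside A is {s,r} (from ∅, {r}, {s}, {s,r})
cl via duality: int({q,p}) = {p}, so X∖{p} = {q,s,r}
cl∖int = {q}

{q}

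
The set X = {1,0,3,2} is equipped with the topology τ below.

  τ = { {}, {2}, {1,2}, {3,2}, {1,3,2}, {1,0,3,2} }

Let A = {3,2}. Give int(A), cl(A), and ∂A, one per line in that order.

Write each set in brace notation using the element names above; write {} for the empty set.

int(A) = {3,2}
cl(A)  = {1,0,3,2}
∂A     = {1,0}

opens ⊆ A: {}, {2}, {3,2}; union → int = {3,2}
complement {1,0}; its interior {}; cl(A) = X∖{} = {1,0,3,2}
boundary = {1,0,3,2} ∖ {3,2} = {1,0}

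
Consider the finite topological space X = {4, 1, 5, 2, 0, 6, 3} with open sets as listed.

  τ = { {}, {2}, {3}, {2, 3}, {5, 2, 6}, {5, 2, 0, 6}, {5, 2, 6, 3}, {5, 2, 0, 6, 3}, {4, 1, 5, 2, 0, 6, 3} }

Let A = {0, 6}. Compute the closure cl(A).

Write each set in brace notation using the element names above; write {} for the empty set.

complement {4, 1, 5, 2, 3}; its interior {2, 3}; cl(A) = X∖{2, 3} = {4, 1, 5, 0, 6}

{4, 1, 5, 0, 6}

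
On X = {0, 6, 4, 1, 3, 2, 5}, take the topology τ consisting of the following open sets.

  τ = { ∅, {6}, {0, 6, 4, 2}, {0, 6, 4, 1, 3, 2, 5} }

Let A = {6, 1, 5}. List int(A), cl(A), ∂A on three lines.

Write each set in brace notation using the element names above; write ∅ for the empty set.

interior: largest open inside A is {6} (from ∅, {6})
cl via duality: int({0, 4, 3, 2}) = ∅, so X∖∅ = {0, 6, 4, 1, 3, 2, 5}
cl∖int = {0, 4, 1, 3, 2, 5}

int(A) = {6}
cl(A)  = {0, 6, 4, 1, 3, 2, 5}
∂A     = {0, 4, 1, 3, 2, 5}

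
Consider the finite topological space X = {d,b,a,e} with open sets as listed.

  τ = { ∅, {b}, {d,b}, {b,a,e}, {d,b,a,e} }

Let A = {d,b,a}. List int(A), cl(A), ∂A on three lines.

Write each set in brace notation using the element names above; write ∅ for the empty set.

opens ⊆ A: ∅, {b}, {d,b}; union → int = {d,b}
complement {e}; its interior ∅; cl(A) = X∖∅ = {d,b,a,e}
boundary = {d,b,a,e} ∖ {d,b} = {a,e}

int(A) = {d,b}
cl(A)  = {d,b,a,e}
∂A     = {a,e}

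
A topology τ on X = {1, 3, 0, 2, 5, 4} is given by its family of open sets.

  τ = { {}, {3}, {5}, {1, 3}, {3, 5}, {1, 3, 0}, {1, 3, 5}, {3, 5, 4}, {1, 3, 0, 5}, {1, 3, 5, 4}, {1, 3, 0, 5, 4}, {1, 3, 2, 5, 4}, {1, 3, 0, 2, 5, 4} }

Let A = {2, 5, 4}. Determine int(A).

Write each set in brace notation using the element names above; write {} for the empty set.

interior: largest open inside A is {5} (from {}, {5})

{5}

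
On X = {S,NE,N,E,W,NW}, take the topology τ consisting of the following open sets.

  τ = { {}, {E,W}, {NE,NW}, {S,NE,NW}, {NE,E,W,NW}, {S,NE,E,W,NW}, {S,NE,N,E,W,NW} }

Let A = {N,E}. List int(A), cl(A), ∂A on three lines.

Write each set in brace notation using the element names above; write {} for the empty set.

opens ⊆ A: {}; union → int = {}
complement {S,NE,W,NW}; its interior {S,NE,NW}; cl(A) = X∖{S,NE,NW} = {N,E,W}
boundary = {N,E,W} ∖ {} = {N,E,W}

int(A) = {}
cl(A)  = {N,E,W}
∂A     = {N,E,W}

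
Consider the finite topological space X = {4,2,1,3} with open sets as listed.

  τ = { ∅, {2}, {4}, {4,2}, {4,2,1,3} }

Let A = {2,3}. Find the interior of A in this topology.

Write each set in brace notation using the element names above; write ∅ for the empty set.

{2}

opens ⊆ A: ∅, {2}; union → int = {2}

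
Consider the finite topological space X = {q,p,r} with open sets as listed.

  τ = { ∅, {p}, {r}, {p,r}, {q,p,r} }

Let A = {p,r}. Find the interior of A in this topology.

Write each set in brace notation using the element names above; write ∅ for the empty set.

open subsets of A: ∅, {r}, {p}, {p,r}; so int(A) = {p,r}

{p,r}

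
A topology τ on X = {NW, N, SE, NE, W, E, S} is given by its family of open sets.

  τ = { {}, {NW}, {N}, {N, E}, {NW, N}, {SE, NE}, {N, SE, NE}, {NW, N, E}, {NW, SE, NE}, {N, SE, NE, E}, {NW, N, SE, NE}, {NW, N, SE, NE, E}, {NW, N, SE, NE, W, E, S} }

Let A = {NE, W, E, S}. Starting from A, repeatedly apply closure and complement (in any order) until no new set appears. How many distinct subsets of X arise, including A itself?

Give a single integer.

cl via duality: int({NW, N, SE}) = {NW, N}, so X∖{NW, N} = {SE, NE, W, E, S}
Write k for closure, c for complement:
  1. A     = {NE, W, E, S}
  2. kA    = {SE, NE, W, E, S}
  3. cA    = {NW, N, SE}
  4. ckA   = {NW, N}
  5. kcA   = {NW, N, SE, NE, W, E, S}
  6. kckA  = {NW, N, W, E, S}
  7. ckcA  = {}
  8. ckckA = {SE, NE}
  9. kckckA = {SE, NE, W, S}
  10. ckckckA = {NW, N, E}
applying k or c yields no new set

10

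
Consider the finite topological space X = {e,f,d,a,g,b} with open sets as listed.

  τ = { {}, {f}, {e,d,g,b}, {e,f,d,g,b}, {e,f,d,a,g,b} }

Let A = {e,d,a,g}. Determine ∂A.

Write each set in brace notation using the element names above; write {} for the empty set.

{e,d,a,g,b}

U open, U⊆A: {}. int(A) = ⋃ = {}
X∖A={f,b}, int(X∖A)={f}, hence cl(A)={e,d,a,g,b}
∂A: remove int from cl → {e,d,a,g,b}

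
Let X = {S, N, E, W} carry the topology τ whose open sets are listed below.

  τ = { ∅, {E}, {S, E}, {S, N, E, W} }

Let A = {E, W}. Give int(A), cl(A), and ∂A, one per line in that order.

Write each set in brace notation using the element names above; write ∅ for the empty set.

U open, U⊆A: ∅, {E}. int(A) = ⋃ = {E}
X∖A={S, N}, int(X∖A)=∅, hence cl(A)={S, N, E, W}
∂A: remove int from cl → {S, N, W}

int(A) = {E}
cl(A)  = {S, N, E, W}
∂A     = {S, N, W}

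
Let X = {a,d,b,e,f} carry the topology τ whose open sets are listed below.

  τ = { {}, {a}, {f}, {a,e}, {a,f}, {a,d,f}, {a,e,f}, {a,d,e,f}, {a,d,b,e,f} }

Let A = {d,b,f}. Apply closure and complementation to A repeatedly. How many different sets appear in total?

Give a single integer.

complement {a,e}; its interior {a,e}; cl(A) = X∖{a,e} = {d,b,f}
With k = closure, c = complement:
  1. A     = {d,b,f}
  2. cA    = {a,e}
  3. kcA   = {a,d,b,e}
  4. ckcA  = {f}
k, c of each give nothing new

4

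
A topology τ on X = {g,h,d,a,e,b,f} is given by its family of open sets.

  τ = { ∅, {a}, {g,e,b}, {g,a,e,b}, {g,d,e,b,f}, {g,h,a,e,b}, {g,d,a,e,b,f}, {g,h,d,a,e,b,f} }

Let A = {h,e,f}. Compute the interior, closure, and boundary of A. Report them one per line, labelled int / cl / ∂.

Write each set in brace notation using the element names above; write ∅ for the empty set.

opens ⊆ A: ∅; union → int = ∅
complement {g,d,a,b}; its interior {a}; cl(A) = X∖{a} = {g,h,d,e,b,f}
boundary = {g,h,d,e,b,f} ∖ ∅ = {g,h,d,e,b,f}

int(A) = ∅
cl(A)  = {g,h,d,e,b,f}
∂A     = {g,h,d,e,b,f}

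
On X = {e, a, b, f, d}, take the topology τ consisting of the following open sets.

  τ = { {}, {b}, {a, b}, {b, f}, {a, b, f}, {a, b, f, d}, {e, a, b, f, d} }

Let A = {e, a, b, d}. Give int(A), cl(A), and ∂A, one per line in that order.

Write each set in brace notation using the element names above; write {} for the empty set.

int(A) = {a, b}
cl(A)  = {e, a, b, f, d}
∂A     = {e, f, d}

open subsets of A: {}, {b}, {a, b}; so int(A) = {a, b}
closure: X∖int(X∖A) = X∖{} = {e, a, b, f, d}
∂A = {e, a, b, f, d} minus {a, b} = {e, f, d}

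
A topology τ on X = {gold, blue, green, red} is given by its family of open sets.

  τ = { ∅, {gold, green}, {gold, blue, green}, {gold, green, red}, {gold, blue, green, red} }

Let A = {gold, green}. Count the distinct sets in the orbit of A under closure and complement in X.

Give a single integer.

complement {blue, red}; its interior ∅; cl(A) = X∖∅ = {gold, blue, green, red}
With k = closure, c = complement:
  1. A     = {gold, green}
  2. kA    = {gold, blue, green, red}
  3. cA    = {blue, red}
  4. ckA   = ∅
k, c of each give nothing new

4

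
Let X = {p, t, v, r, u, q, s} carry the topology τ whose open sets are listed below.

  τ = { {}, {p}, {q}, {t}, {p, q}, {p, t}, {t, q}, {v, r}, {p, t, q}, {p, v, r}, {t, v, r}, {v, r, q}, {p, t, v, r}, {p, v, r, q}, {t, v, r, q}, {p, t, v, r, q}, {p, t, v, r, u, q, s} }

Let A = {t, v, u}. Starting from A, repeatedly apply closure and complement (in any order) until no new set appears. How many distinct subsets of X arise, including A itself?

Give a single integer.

closure: X∖int(X∖A) = X∖{p, q} = {t, v, r, u, s}
Let k=closure and c=complement:
  1. A     = {t, v, u}
  2. kA    = {t, v, r, u, s}
  3. cA    = {p, r, q, s}
  4. ckA   = {p, q}
  5. kcA   = {p, v, r, u, q, s}
  6. kckA  = {p, u, q, s}
  7. ckcA  = {t}
  8. ckckA = {t, v, r}
  9. kckcA = {t, u, s}
  10. ckckcA = {p, v, r, q}
— saturated at 10

10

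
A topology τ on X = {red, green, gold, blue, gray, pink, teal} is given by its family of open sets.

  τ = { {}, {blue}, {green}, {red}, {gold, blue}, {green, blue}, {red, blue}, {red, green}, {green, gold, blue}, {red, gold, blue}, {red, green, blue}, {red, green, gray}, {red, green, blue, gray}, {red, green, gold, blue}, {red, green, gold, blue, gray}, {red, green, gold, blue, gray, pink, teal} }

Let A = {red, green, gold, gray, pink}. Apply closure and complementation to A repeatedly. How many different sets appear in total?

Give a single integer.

complement {blue, teal}; its interior {blue}; cl(A) = X∖{blue} = {red, green, gold, gray, pink, teal}
With k = closure, c = complement:
  1. A     = {red, green, gold, gray, pink}
  2. kA    = {red, green, gold, gray, pink, teal}
  3. cA    = {blue, teal}
  4. ckA   = {blue}
  5. kcA   = {gold, blue, pink, teal}
  6. ckcA  = {red, green, gray}
  7. kckcA = {red, green, gray, pink, teal}
  8. ckckcA = {gold, blue}
k, c of each give nothing new

8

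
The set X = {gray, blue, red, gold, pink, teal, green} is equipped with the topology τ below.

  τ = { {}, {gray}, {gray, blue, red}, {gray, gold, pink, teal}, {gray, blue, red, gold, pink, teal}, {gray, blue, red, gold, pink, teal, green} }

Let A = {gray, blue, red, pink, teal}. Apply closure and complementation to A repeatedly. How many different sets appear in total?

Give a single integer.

cl via duality: int({gold, green}) = {}, so X∖{} = {gray, blue, red, gold, pink, teal, green}
Write k for closure, c for complement:
  1. A     = {gray, blue, red, pink, teal}
  2. kA    = {gray, blue, red, gold, pink, teal, green}
  3. cA    = {gold, green}
  4. ckA   = {}
  5. kcA   = {gold, pink, teal, green}
  6. ckcA  = {gray, blue, red}
applying k or c yields no new set

6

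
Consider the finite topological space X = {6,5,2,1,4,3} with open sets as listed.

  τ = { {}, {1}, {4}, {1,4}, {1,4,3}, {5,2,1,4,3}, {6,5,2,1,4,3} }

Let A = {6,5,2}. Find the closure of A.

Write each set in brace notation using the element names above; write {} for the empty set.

{6,5,2}

X∖A={1,4,3}, int(X∖A)={1,4,3}, hence cl(A)={6,5,2}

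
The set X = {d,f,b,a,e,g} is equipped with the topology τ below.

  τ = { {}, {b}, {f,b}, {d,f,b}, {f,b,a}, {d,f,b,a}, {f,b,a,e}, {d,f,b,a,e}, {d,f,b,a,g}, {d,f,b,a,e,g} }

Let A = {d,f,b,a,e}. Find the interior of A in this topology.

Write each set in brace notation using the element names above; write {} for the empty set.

open subsets of A: {}, {b}, {f,b}, {d,f,b}, {f,b,a}, {f,b,a,e}, {d,f,b,a}, {d,f,b,a,e}; so int(A) = {d,f,b,a,e}

{d,f,b,a,e}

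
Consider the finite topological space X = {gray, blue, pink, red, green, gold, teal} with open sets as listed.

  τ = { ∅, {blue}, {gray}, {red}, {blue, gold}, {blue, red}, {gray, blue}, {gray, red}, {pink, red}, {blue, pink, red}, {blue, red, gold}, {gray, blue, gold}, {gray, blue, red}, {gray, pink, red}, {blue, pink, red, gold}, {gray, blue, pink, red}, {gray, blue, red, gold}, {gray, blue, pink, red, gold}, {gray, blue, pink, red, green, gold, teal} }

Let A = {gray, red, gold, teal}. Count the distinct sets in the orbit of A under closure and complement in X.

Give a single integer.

10

closure: X∖int(X∖A) = X∖{blue} = {gray, pink, red, green, gold, teal}
Let k=closure and c=complement:
  1. A     = {gray, red, gold, teal}
  2. kA    = {gray, pink, red, green, gold, teal}
  3. cA    = {blue, pink, green}
  4. ckA   = {blue}
  5. kcA   = {blue, pink, green, gold, teal}
  6. kckA  = {blue, green, gold, teal}
  7. ckcA  = {gray, red}
  8. ckckA = {gray, pink, red}
  9. kckcA = {gray, pink, red, green, teal}
  10. ckckcA = {blue, gold}
— saturated at 10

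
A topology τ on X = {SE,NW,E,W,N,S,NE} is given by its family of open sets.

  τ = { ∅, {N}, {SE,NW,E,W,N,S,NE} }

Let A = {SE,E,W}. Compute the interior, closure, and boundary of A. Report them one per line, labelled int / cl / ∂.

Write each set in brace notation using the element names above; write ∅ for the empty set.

open subsets of A: ∅; so int(A) = ∅
closure: X∖int(X∖A) = X∖{N} = {SE,NW,E,W,S,NE}
∂A = {SE,NW,E,W,S,NE} minus ∅ = {SE,NW,E,W,S,NE}

int(A) = ∅
cl(A)  = {SE,NW,E,W,S,NE}
∂A     = {SE,NW,E,W,S,NE}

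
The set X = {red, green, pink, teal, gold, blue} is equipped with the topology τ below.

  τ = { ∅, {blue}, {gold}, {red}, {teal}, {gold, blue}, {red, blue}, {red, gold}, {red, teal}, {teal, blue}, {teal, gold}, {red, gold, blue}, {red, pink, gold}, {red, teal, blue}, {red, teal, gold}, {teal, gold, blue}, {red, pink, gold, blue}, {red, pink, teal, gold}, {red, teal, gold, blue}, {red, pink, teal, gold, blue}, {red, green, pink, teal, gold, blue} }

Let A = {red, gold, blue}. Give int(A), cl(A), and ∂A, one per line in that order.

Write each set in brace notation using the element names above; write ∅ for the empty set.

int(A) = {red, gold, blue}
cl(A)  = {red, green, pink, gold, blue}
∂A     = {green, pink}

interior: largest open inside A is {red, gold, blue} (from ∅, {gold}, {red}, {blue}, {gold, blue}, {red, gold}, {red, blue}, {red, gold, blue})
cl via duality: int({green, pink, teal}) = {teal}, so X∖{teal} = {red, green, pink, gold, blue}
cl∖int = {green, pink}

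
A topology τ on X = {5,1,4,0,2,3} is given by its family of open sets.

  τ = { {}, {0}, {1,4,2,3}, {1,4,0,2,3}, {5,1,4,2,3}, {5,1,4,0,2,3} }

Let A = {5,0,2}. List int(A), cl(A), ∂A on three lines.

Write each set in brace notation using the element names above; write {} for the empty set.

open subsets of A: {}, {0}; so int(A) = {0}
closure: X∖int(X∖A) = X∖{} = {5,1,4,0,2,3}
∂A = {5,1,4,0,2,3} minus {0} = {5,1,4,2,3}

int(A) = {0}
cl(A)  = {5,1,4,0,2,3}
∂A     = {5,1,4,2,3}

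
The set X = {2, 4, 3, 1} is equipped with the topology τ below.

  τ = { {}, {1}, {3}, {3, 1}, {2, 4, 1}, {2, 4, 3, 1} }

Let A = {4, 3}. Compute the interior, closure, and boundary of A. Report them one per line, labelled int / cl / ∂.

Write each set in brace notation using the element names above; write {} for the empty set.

open subsets of A: {}, {3}; so int(A) = {3}
closure: X∖int(X∖A) = X∖{1} = {2, 4, 3}
∂A = {2, 4, 3} minus {3} = {2, 4}

int(A) = {3}
cl(A)  = {2, 4, 3}
∂A     = {2, 4}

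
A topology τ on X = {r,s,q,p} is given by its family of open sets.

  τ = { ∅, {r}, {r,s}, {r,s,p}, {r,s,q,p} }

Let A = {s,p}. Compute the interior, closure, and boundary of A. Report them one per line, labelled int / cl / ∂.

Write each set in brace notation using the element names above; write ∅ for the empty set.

int(A) = ∅
cl(A)  = {s,q,p}
∂A     = {s,q,p}

interior: largest open inside A is ∅ (from ∅)
cl via duality: int({r,q}) = {r}, so X∖{r} = {s,q,p}
cl∖int = {s,q,p}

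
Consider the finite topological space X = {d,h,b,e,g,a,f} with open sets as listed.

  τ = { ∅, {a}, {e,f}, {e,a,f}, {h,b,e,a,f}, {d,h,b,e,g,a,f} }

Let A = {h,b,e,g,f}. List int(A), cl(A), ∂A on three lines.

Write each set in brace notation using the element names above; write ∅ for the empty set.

U open, U⊆A: ∅, {e,f}. int(A) = ⋃ = {e,f}
X∖A={d,a}, int(X∖A)={a}, hence cl(A)={d,h,b,e,g,f}
∂A: remove int from cl → {d,h,b,g}

int(A) = {e,f}
cl(A)  = {d,h,b,e,g,f}
∂A     = {d,h,b,g}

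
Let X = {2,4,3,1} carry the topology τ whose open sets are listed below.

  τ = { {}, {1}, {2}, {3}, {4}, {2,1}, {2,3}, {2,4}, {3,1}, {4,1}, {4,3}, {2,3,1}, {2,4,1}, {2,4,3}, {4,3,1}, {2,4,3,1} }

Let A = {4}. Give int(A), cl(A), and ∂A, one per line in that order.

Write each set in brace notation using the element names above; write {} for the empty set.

int(A) = {4}
cl(A)  = {4}
∂A     = {}

interior: largest open inside A is {4} (from {}, {4})
cl via duality: int({2,3,1}) = {2,3,1}, so X∖{2,3,1} = {4}
cl∖int = {}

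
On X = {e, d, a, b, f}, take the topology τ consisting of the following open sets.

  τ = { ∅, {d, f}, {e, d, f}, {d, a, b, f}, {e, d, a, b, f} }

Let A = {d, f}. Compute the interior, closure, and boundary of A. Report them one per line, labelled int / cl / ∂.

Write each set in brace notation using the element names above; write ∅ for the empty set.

interior: largest open inside A is {d, f} (from ∅, {d, f})
cl via duality: int({e, a, b}) = ∅, so X∖∅ = {e, d, a, b, f}
cl∖int = {e, a, b}

int(A) = {d, f}
cl(A)  = {e, d, a, b, f}
∂A     = {e, a, b}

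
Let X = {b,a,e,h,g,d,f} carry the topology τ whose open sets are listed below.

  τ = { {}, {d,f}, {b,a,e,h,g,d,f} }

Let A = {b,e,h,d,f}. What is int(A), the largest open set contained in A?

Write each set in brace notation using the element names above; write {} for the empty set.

open subsets of A: {}, {d,f}; so int(A) = {d,f}

{d,f}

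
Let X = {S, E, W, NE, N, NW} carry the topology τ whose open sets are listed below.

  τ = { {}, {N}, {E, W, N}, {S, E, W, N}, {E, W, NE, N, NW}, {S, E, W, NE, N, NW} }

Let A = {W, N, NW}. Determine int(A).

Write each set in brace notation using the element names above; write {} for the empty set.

{N}

open subsets of A: {}, {N}; so int(A) = {N}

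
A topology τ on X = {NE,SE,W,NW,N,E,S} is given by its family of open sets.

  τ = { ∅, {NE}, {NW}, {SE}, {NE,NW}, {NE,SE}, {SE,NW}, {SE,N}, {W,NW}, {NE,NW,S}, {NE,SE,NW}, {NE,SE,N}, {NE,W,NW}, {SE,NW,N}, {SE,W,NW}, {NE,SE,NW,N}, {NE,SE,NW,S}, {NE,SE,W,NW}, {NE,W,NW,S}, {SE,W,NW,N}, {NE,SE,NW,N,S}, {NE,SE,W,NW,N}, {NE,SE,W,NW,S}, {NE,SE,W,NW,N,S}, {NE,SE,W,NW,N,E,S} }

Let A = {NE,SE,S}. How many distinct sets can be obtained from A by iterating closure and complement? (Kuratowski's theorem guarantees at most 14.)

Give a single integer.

8

closure: X∖int(X∖A) = X∖{W,NW} = {NE,SE,N,E,S}
Let k=closure and c=complement:
  1. A     = {NE,SE,S}
  2. kA    = {NE,SE,N,E,S}
  3. cA    = {W,NW,N,E}
  4. ckA   = {W,NW}
  5. kcA   = {W,NW,N,E,S}
  6. kckA  = {W,NW,E,S}
  7. ckcA  = {NE,SE}
  8. ckckA = {NE,SE,N}
— saturated at 8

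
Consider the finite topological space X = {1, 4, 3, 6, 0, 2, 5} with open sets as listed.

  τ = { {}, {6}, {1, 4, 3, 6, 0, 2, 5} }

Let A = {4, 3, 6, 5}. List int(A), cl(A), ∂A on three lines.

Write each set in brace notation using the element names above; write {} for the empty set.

int(A) = {6}
cl(A)  = {1, 4, 3, 6, 0, 2, 5}
∂A     = {1, 4, 3, 0, 2, 5}

opens ⊆ A: {}, {6}; union → int = {6}
complement {1, 0, 2}; its interior {}; cl(A) = X∖{} = {1, 4, 3, 6, 0, 2, 5}
boundary = {1, 4, 3, 6, 0, 2, 5} ∖ {6} = {1, 4, 3, 0, 2, 5}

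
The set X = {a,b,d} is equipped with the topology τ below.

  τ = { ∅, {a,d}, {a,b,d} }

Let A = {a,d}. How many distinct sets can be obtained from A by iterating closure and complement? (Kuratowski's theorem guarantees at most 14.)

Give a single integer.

X∖A={b}, int(X∖A)=∅, hence cl(A)={a,b,d}
Orbit (k=closure, c=complement):
  1. A     = {a,d}
  2. kA    = {a,b,d}
  3. cA    = {b}
  4. ckA   = ∅
(closed under both — stop)

4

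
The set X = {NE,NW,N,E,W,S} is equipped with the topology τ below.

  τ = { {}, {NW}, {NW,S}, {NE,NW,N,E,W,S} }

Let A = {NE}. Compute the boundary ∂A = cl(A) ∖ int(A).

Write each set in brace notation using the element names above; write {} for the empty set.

U open, U⊆A: {}. int(A) = ⋃ = {}
X∖A={NW,N,E,W,S}, int(X∖A)={NW,S}, hence cl(A)={NE,N,E,W}
∂A: remove int from cl → {NE,N,E,W}

{NE,N,E,W}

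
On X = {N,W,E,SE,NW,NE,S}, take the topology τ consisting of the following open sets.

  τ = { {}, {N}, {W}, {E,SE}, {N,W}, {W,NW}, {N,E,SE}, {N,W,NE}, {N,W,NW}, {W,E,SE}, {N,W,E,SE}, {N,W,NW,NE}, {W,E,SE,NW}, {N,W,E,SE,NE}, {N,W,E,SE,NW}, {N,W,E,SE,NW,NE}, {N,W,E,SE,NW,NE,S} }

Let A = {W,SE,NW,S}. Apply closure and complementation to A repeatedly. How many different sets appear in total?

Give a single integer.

X∖A={N,E,NE}, int(X∖A)={N}, hence cl(A)={W,E,SE,NW,NE,S}
Orbit (k=closure, c=complement):
  1. A     = {W,SE,NW,S}
  2. kA    = {W,E,SE,NW,NE,S}
  3. cA    = {N,E,NE}
  4. ckA   = {N}
  5. kcA   = {N,E,SE,NE,S}
  6. kckA  = {N,NE,S}
  7. ckcA  = {W,NW}
  8. ckckA = {W,E,SE,NW}
  9. kckcA = {W,NW,NE,S}
  10. ckckcA = {N,E,SE}
(closed under both — stop)

10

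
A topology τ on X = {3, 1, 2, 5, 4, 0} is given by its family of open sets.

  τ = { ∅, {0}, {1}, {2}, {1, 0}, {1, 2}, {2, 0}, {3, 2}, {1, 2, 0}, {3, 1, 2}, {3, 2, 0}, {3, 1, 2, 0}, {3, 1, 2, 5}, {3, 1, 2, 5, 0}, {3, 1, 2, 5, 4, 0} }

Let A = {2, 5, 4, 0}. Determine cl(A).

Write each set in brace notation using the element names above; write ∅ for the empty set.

cl via duality: int({3, 1}) = {1}, so X∖{1} = {3, 2, 5, 4, 0}

{3, 2, 5, 4, 0}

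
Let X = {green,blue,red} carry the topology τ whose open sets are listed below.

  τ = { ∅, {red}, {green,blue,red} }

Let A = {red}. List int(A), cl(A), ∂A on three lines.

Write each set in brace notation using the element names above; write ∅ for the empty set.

int(A) = {red}
cl(A)  = {green,blue,red}
∂A     = {green,blue}

U open, U⊆A: ∅, {red}. int(A) = ⋃ = {red}
X∖A={green,blue}, int(X∖A)=∅, hence cl(A)={green,blue,red}
∂A: remove int from cl → {green,blue}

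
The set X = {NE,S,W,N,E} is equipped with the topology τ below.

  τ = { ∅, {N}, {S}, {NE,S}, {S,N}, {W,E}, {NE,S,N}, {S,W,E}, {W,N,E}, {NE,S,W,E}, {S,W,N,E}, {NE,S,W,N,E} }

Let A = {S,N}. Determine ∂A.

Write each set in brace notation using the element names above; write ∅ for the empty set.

opens ⊆ A: ∅, {S}, {N}, {S,N}; union → int = {S,N}
complement {NE,W,E}; its interior {W,E}; cl(A) = X∖{W,E} = {NE,S,N}
boundary = {NE,S,N} ∖ {S,N} = {NE}

{NE}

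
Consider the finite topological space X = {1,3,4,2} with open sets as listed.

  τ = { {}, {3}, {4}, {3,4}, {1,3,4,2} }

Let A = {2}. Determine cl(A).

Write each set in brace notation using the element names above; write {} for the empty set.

{1,2}

complement {1,3,4}; its interior {3,4}; cl(A) = X∖{3,4} = {1,2}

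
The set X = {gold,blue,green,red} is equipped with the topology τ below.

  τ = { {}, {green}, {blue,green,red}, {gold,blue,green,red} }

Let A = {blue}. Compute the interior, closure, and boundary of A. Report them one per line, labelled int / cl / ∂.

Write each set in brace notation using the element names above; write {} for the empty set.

opens ⊆ A: {}; union → int = {}
complement {gold,green,red}; its interior {green}; cl(A) = X∖{green} = {gold,blue,red}
boundary = {gold,blue,red} ∖ {} = {gold,blue,red}

int(A) = {}
cl(A)  = {gold,blue,red}
∂A     = {gold,blue,red}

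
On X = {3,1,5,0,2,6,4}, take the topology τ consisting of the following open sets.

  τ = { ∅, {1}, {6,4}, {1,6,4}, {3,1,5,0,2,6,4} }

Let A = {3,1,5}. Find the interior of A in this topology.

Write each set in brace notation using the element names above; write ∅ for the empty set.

{1}

open subsets of A: ∅, {1}; so int(A) = {1}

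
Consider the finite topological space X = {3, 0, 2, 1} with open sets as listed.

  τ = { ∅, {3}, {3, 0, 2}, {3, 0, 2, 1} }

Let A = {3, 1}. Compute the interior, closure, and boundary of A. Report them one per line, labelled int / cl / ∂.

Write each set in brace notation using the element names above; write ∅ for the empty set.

interior: largest open inside A is {3} (from ∅, {3})
cl via duality: int({0, 2}) = ∅, so X∖∅ = {3, 0, 2, 1}
cl∖int = {0, 2, 1}

int(A) = {3}
cl(A)  = {3, 0, 2, 1}
∂A     = {0, 2, 1}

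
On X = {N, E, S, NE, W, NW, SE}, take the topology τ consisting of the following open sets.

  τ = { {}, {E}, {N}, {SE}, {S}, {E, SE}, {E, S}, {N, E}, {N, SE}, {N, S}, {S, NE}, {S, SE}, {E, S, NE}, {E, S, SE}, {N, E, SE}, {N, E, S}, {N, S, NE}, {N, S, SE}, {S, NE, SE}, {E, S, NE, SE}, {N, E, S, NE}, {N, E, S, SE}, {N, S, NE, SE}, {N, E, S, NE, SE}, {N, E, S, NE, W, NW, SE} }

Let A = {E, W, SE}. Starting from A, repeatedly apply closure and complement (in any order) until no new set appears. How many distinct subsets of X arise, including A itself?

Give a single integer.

cl via duality: int({N, S, NE, NW}) = {N, S, NE}, so X∖{N, S, NE} = {E, W, NW, SE}
Write k for closure, c for complement:
  1. A     = {E, W, SE}
  2. kA    = {E, W, NW, SE}
  3. cA    = {N, S, NE, NW}
  4. ckA   = {N, S, NE}
  5. kcA   = {N, S, NE, W, NW}
  6. ckcA  = {E, SE}
applying k or c yields no new set

6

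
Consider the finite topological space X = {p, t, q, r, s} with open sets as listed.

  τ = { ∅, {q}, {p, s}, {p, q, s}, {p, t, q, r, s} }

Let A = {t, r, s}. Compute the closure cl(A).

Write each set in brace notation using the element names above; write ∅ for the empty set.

{p, t, r, s}

complement {p, q}; its interior {q}; cl(A) = X∖{q} = {p, t, r, s}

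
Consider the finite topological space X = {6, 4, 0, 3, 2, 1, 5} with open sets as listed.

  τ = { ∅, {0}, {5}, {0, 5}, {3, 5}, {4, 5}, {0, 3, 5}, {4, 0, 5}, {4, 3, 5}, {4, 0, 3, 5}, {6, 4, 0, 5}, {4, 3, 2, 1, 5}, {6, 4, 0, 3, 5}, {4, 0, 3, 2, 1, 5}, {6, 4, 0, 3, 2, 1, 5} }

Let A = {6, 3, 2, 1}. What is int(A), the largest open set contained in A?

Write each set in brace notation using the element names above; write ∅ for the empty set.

∅

open subsets of A: ∅; so int(A) = ∅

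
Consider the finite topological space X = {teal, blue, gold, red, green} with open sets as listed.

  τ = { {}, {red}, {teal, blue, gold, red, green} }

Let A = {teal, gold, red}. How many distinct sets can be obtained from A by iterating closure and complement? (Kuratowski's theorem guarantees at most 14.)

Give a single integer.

cl via duality: int({blue, green}) = {}, so X∖{} = {teal, blue, gold, red, green}
Write k for closure, c for complement:
  1. A     = {teal, gold, red}
  2. kA    = {teal, blue, gold, red, green}
  3. cA    = {blue, green}
  4. ckA   = {}
  5. kcA   = {teal, blue, gold, green}
  6. ckcA  = {red}
applying k or c yields no new set

6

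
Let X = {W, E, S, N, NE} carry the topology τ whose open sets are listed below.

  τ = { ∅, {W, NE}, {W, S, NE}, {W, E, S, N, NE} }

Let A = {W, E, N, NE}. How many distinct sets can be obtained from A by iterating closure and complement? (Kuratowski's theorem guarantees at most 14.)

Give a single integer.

6

complement {S}; its interior ∅; cl(A) = X∖∅ = {W, E, S, N, NE}
With k = closure, c = complement:
  1. A     = {W, E, N, NE}
  2. kA    = {W, E, S, N, NE}
  3. cA    = {S}
  4. ckA   = ∅
  5. kcA   = {E, S, N}
  6. ckcA  = {W, NE}
k, c of each give nothing new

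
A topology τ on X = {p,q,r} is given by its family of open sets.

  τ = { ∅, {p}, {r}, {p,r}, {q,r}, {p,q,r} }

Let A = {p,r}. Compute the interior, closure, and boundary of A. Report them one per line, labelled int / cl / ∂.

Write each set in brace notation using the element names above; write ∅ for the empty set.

int(A) = {p,r}
cl(A)  = {p,q,r}
∂A     = {q}

U open, U⊆A: ∅, {r}, {p}, {p,r}. int(A) = ⋃ = {p,r}
X∖A={q}, int(X∖A)=∅, hence cl(A)={p,q,r}
∂A: remove int from cl → {q}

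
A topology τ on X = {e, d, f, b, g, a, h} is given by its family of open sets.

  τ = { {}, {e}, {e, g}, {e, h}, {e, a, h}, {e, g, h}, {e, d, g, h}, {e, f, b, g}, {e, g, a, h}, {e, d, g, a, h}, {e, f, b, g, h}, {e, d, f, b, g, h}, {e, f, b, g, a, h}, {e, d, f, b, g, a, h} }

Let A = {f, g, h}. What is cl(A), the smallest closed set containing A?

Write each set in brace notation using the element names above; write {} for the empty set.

X∖A={e, d, b, a}, int(X∖A)={e}, hence cl(A)={d, f, b, g, a, h}

{d, f, b, g, a, h}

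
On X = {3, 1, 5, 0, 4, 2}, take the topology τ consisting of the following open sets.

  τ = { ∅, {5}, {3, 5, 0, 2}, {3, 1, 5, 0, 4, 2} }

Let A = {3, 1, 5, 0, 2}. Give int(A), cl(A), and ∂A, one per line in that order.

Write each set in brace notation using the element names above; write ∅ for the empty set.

interior: largest open inside A is {3, 5, 0, 2} (from ∅, {5}, {3, 5, 0, 2})
cl via duality: int({4}) = ∅, so X∖∅ = {3, 1, 5, 0, 4, 2}
cl∖int = {1, 4}

int(A) = {3, 5, 0, 2}
cl(A)  = {3, 1, 5, 0, 4, 2}
∂A     = {1, 4}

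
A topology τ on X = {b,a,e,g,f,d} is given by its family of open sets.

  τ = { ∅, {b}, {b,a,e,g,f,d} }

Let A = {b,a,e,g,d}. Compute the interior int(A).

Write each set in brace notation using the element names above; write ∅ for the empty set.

{b}

open subsets of A: ∅, {b}; so int(A) = {b}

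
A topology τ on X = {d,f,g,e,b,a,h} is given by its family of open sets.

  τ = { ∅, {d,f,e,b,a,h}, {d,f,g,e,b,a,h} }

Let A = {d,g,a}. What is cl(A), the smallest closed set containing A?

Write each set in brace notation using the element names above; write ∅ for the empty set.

complement {f,e,b,h}; its interior ∅; cl(A) = X∖∅ = {d,f,g,e,b,a,h}

{d,f,g,e,b,a,h}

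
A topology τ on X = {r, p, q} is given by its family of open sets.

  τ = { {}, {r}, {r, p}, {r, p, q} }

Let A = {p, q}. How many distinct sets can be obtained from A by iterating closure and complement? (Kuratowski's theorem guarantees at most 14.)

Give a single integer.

X∖A={r}, int(X∖A)={r}, hence cl(A)={p, q}
Orbit (k=closure, c=complement):
  1. A     = {p, q}
  2. cA    = {r}
  3. kcA   = {r, p, q}
  4. ckcA  = {}
(closed under both — stop)

4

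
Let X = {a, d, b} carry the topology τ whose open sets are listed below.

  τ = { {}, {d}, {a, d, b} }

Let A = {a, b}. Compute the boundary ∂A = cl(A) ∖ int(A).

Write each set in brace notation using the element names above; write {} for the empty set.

{a, b}

open subsets of A: {}; so int(A) = {}
closure: X∖int(X∖A) = X∖{d} = {a, b}
∂A = {a, b} minus {} = {a, b}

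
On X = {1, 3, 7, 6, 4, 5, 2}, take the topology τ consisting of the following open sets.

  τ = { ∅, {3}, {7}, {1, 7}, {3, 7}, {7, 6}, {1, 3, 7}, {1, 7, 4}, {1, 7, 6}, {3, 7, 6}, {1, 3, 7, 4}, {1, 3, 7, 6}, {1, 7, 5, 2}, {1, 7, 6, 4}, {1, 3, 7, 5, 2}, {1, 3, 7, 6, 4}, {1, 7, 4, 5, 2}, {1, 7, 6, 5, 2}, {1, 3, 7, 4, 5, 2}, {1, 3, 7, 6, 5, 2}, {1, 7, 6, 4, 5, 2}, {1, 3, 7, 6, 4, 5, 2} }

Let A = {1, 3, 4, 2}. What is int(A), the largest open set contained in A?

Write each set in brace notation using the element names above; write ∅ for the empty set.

opens ⊆ A: ∅, {3}; union → int = {3}

{3}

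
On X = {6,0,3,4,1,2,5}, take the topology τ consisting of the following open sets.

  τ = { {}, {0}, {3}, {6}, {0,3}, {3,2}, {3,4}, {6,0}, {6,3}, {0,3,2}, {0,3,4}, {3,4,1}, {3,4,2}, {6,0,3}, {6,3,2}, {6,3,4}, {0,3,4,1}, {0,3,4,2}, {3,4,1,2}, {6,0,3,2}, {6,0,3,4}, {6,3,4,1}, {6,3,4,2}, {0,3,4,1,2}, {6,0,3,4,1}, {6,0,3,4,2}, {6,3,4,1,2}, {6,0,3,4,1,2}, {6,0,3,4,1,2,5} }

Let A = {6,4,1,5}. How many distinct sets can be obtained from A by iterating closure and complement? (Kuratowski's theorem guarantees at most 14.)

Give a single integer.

6

closure: X∖int(X∖A) = X∖{0,3,2} = {6,4,1,5}
Let k=closure and c=complement:
  1. A     = {6,4,1,5}
  2. cA    = {0,3,2}
  3. kcA   = {0,3,4,1,2,5}
  4. ckcA  = {6}
  5. kckcA = {6,5}
  6. ckckcA = {0,3,4,1,2}
— saturated at 6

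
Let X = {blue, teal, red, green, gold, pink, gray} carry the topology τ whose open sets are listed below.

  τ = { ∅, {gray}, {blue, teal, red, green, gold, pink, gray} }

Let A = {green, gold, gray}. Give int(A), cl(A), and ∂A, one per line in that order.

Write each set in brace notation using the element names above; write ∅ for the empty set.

int(A) = {gray}
cl(A)  = {blue, teal, red, green, gold, pink, gray}
∂A     = {blue, teal, red, green, gold, pink}

U open, U⊆A: ∅, {gray}. int(A) = ⋃ = {gray}
X∖A={blue, teal, red, pink}, int(X∖A)=∅, hence cl(A)={blue, teal, red, green, gold, pink, gray}
∂A: remove int from cl → {blue, teal, red, green, gold, pink}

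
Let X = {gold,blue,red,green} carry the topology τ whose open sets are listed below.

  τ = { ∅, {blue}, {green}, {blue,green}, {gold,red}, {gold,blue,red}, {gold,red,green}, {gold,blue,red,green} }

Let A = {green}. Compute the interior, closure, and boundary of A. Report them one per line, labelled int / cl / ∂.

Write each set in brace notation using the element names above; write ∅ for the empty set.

interior: largest open inside A is {green} (from ∅, {green})
cl via duality: int({gold,blue,red}) = {gold,blue,red}, so X∖{gold,blue,red} = {green}
cl∖int = ∅

int(A) = {green}
cl(A)  = {green}
∂A     = ∅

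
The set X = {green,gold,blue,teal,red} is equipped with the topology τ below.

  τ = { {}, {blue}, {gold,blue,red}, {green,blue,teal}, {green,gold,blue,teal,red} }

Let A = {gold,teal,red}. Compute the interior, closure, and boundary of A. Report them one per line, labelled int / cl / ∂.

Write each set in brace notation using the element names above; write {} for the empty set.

int(A) = {}
cl(A)  = {green,gold,teal,red}
∂A     = {green,gold,teal,red}

U open, U⊆A: {}. int(A) = ⋃ = {}
X∖A={green,blue}, int(X∖A)={blue}, hence cl(A)={green,gold,teal,red}
∂A: remove int from cl → {green,gold,teal,red}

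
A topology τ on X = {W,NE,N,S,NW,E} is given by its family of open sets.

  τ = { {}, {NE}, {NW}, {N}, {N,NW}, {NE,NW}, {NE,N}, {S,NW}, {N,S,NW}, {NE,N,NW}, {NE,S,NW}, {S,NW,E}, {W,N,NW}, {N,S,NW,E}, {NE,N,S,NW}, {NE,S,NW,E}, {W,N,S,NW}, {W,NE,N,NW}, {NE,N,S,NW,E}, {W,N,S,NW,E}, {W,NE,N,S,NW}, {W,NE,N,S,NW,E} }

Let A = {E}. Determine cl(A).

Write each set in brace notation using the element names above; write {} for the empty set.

{E}

X∖A={W,NE,N,S,NW}, int(X∖A)={W,NE,N,S,NW}, hence cl(A)={E}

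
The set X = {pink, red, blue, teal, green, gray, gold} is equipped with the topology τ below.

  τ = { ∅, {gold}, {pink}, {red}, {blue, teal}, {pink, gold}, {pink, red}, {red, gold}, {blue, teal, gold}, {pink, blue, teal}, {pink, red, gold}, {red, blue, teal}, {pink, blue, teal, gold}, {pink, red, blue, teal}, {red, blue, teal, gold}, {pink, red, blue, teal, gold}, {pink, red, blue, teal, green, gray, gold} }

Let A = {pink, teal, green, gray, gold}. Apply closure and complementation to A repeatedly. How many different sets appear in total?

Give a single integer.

complement {red, blue}; its interior {red}; cl(A) = X∖{red} = {pink, blue, teal, green, gray, gold}
With k = closure, c = complement:
  1. A     = {pink, teal, green, gray, gold}
  2. kA    = {pink, blue, teal, green, gray, gold}
  3. cA    = {red, blue}
  4. ckA   = {red}
  5. kcA   = {red, blue, teal, green, gray}
  6. kckA  = {red, green, gray}
  7. ckcA  = {pink, gold}
  8. ckckA = {pink, blue, teal, gold}
  9. kckcA = {pink, green, gray, gold}
  10. ckckcA = {red, blue, teal}
k, c of each give nothing new

10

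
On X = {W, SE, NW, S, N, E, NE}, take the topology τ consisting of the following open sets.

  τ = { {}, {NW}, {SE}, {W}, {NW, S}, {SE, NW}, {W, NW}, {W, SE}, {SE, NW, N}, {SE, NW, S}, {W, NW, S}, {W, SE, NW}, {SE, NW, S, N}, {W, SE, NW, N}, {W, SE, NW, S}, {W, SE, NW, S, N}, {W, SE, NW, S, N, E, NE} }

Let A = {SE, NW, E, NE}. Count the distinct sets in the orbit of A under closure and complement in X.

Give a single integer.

8

cl via duality: int({W, S, N}) = {W}, so X∖{W} = {SE, NW, S, N, E, NE}
Write k for closure, c for complement:
  1. A     = {SE, NW, E, NE}
  2. kA    = {SE, NW, S, N, E, NE}
  3. cA    = {W, S, N}
  4. ckA   = {W}
  5. kcA   = {W, S, N, E, NE}
  6. kckA  = {W, E, NE}
  7. ckcA  = {SE, NW}
  8. ckckA = {SE, NW, S, N}
applying k or c yields no new set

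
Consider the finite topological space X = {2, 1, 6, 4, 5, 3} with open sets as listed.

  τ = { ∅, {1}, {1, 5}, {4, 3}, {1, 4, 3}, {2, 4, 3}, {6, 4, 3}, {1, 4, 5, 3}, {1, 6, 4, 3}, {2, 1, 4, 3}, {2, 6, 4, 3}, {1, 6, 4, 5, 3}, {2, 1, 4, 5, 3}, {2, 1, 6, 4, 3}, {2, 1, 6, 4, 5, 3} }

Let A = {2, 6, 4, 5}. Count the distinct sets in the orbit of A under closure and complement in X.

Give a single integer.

8

X∖A={1, 3}, int(X∖A)={1}, hence cl(A)={2, 6, 4, 5, 3}
Orbit (k=closure, c=complement):
  1. A     = {2, 6, 4, 5}
  2. kA    = {2, 6, 4, 5, 3}
  3. cA    = {1, 3}
  4. ckA   = {1}
  5. kcA   = {2, 1, 6, 4, 5, 3}
  6. kckA  = {1, 5}
  7. ckcA  = ∅
  8. ckckA = {2, 6, 4, 3}
(closed under both — stop)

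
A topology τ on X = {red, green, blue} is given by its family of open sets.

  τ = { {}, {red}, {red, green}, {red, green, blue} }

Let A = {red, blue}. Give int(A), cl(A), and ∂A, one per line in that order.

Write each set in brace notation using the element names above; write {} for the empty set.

int(A) = {red}
cl(A)  = {red, green, blue}
∂A     = {green, blue}

U open, U⊆A: {}, {red}. int(A) = ⋃ = {red}
X∖A={green}, int(X∖A)={}, hence cl(A)={red, green, blue}
∂A: remove int from cl → {green, blue}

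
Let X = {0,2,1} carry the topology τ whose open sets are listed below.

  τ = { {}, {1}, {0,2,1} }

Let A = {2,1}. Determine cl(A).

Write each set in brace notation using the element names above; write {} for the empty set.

X∖A={0}, int(X∖A)={}, hence cl(A)={0,2,1}

{0,2,1}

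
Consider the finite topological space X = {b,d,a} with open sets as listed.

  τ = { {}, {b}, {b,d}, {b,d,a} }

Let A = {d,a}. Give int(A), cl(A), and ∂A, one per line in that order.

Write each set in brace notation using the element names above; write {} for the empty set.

opens ⊆ A: {}; union → int = {}
complement {b}; its interior {b}; cl(A) = X∖{b} = {d,a}
boundary = {d,a} ∖ {} = {d,a}

int(A) = {}
cl(A)  = {d,a}
∂A     = {d,a}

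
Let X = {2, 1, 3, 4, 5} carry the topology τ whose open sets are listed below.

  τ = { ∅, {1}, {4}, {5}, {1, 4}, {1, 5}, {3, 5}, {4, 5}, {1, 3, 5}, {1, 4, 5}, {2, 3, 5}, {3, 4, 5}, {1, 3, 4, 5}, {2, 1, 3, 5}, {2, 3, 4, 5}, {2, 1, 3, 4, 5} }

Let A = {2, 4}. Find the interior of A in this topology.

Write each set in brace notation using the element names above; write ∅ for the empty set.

{4}

interior: largest open inside A is {4} (from ∅, {4})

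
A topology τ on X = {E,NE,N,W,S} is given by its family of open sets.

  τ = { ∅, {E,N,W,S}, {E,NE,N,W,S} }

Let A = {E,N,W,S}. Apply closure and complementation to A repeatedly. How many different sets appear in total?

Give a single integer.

complement {NE}; its interior ∅; cl(A) = X∖∅ = {E,NE,N,W,S}
With k = closure, c = complement:
  1. A     = {E,N,W,S}
  2. kA    = {E,NE,N,W,S}
  3. cA    = {NE}
  4. ckA   = ∅
k, c of each give nothing new

4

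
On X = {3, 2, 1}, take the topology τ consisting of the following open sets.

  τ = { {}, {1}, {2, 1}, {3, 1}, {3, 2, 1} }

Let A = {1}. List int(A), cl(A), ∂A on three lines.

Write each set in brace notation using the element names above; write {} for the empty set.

opens ⊆ A: {}, {1}; union → int = {1}
complement {3, 2}; its interior {}; cl(A) = X∖{} = {3, 2, 1}
boundary = {3, 2, 1} ∖ {1} = {3, 2}

int(A) = {1}
cl(A)  = {3, 2, 1}
∂A     = {3, 2}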